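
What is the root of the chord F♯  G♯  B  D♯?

The distinct letter names are F#, G#, B, D#. Arranged as a stack of thirds they read G#–B–D#–F#, so G# is the root (a G# minor seventh chord).

G#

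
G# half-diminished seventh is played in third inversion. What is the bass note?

In third inversion the seventh is lowest. For G# half-diminished seventh (G#–B–D–F#) that is F#.

F#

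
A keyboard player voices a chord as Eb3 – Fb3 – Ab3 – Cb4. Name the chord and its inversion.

Fb major seventh, third inversion

The distinct note names are Eb, Fb, Ab, Cb. Stacked in thirds they read Fb–Ab–Cb–Eb, which is a major seventh chord on Fb.
Eb is the seventh of Fb major seventh; seventh in the bass means third inversion (figured bass 4/2).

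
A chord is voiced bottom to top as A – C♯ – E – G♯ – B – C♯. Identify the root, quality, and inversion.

The pitch classes A, C#, E, G#, B arrange in thirds as A–C#–E–G#–B: an A major ninth chord.
The lowest note is A, the root of the chord, so this is root position.

A major ninth, root position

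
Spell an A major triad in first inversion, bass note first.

Spelling A major: A–C#–E. In first inversion the third is bass, giving C#, E, A from the bottom.

C#, E, A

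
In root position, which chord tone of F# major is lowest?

The root of F# major (F#–A#–C#) is F#; that is the bass in root position.

F#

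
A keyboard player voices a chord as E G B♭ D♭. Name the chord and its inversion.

Reducing to letter names: E, G, Bb, Db. These stack in thirds as E–G–Bb–Db — an E diminished seventh chord.
The lowest note is E, the root of the chord, so this is root position (figured bass 7).

E diminished seventh, root position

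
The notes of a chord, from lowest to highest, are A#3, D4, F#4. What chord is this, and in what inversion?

D augmented, second inversion

The distinct note names are A#, D, F#. Stacked in thirds they read D–F#–A#, which is an augmented triad on D.
With the fifth (A#) in the bass, the chord is in second inversion (figured bass 6/4).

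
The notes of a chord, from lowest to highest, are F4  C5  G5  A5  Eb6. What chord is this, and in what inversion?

F dominant ninth, root position

The pitch classes F, C, G, A, Eb arrange in thirds as F–A–C–Eb–G: an F dominant ninth chord.
With the root (F) in the bass, the chord is in root position.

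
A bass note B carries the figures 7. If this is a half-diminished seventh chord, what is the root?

B

The figures 7 mean the root of the chord is in the bass. If B is the root of a half-diminished seventh chord, the root is B (chord tones B–D–F–A).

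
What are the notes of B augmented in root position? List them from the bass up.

The chord tones are B–D#–F##. With the root (B) lowest for root position: B, D#, F##.

B, D#, F##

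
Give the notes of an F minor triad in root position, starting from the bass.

The chord tones are F–Ab–C. With the root (F) lowest for root position: F, Ab, C.

F, Ab, C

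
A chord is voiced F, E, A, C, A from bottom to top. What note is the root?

F, E, A, C are the tones of an F major seventh chord (F–A–C–E), making F the root.

F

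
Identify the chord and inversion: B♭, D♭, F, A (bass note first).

The distinct note names are Bb, Db, F, A. Stacked in thirds they read Bb–Db–F–A, which is a minor-major seventh chord on Bb.
With the root (Bb) in the bass, the chord is in root position (figured bass 7).

Bb minor-major seventh, root position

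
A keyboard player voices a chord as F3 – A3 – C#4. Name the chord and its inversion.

F augmented, root position

Reducing to letter names: F, A, C#. These stack in thirds as F–A–C# — an F augmented triad.
The lowest note is F, the root of the chord, so this is root position (figured bass 5/3).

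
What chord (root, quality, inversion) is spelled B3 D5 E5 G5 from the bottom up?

The pitch classes B, D, E, G arrange in thirds as E–G–B–D: an E minor seventh chord.
B is the fifth of E minor seventh; fifth in the bass means second inversion (figured bass 4/3).

E minor seventh, second inversion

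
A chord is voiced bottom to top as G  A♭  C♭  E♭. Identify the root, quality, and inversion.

Reducing to letter names: G, Ab, Cb, Eb. These stack in thirds as Ab–Cb–Eb–G — an Ab minor-major seventh chord.
With the seventh (G) in the bass, the chord is in third inversion (figured bass 4/2).

Ab minor-major seventh, third inversion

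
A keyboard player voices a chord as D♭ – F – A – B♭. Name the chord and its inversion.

The pitch classes Db, F, A, Bb arrange in thirds as Bb–Db–F–A: a Bb minor-major seventh chord.
Db is the third of Bb minor-major seventh; third in the bass means first inversion (figured bass 6/5).

Bb minor-major seventh, first inversion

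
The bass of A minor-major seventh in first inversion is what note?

A minor-major seventh is A–C–E–G#. First inversion places the third in the bass: C.

C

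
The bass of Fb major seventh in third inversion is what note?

Eb

Fb major seventh is Fb–Ab–Cb–Eb. Third inversion places the seventh in the bass: Eb.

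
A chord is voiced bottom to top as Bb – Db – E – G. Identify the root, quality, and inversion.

E diminished seventh, second inversion

The distinct note names are Bb, Db, E, G. Stacked in thirds they read E–G–Bb–Db, which is a diminished seventh chord on E.
Bb is the fifth of E diminished seventh; fifth in the bass means second inversion (figured bass 4/3).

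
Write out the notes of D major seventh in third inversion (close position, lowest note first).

C#, D, F#, A

Spelling D major seventh: D–F#–A–C#. In third inversion the seventh is bass, giving C#, D, F#, A from the bottom.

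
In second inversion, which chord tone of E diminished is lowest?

In second inversion the fifth is lowest. For E diminished (E–G–Bb) that is Bb.

Bb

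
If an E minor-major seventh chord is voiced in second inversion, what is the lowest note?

In second inversion the fifth is lowest. For E minor-major seventh (E–G–B–D#) that is B.

B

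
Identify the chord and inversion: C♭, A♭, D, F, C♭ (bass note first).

D diminished seventh, third inversion

Reducing to letter names: Cb, Ab, D, F. These stack in thirds as D–F–Ab–Cb — a D diminished seventh chord.
Cb is the seventh of D diminished seventh; seventh in the bass means third inversion (figured bass 4/2).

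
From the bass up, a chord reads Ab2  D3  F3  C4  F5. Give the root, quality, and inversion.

D half-diminished seventh, second inversion

The distinct note names are Ab, D, F, C. Stacked in thirds they read D–F–Ab–C, which is a half-diminished seventh chord on D.
With the fifth (Ab) in the bass, the chord is in second inversion (figured bass 4/3).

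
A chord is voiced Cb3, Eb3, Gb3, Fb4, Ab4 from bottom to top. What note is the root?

The distinct letter names are Cb, Eb, Gb, Fb, Ab. Arranged as a stack of thirds they read Fb–Ab–Cb–Eb–Gb, so Fb is the root (an Fb major ninth chord).

Fb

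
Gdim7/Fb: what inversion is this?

Gdim7/Fb means G diminished seventh with Fb in the bass. Fb is the seventh of G diminished seventh (G–Bb–Db–Fb), so this is third inversion.

third inversion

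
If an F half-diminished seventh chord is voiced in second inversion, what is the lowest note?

Cb

The fifth of F half-diminished seventh (F–Ab–Cb–Eb) is Cb; that is the bass in second inversion.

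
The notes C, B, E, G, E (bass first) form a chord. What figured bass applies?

The notes C, B, E, G stack in thirds as C–E–G–B — a C major seventh chord. The bass C is the root, so this is root position: figured 7.

7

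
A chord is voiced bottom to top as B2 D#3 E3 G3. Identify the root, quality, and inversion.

E minor-major seventh, second inversion

The pitch classes B, D#, E, G arrange in thirds as E–G–B–D#: an E minor-major seventh chord.
B is the fifth of E minor-major seventh; fifth in the bass means second inversion (figured bass 4/3).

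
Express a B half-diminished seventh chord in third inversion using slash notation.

Bø7/A

Third inversion of B half-diminished seventh has the seventh (A) in the bass. As a slash chord: Bø7/A.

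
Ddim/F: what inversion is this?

Ddim/F means D diminished with F in the bass. F is the third of D diminished (D–F–Ab), so this is first inversion.

first inversion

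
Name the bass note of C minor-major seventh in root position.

C

The root of C minor-major seventh (C–Eb–G–B) is C; that is the bass in root position.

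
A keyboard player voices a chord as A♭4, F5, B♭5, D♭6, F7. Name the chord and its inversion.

Reducing to letter names: Ab, F, Bb, Db. These stack in thirds as Bb–Db–F–Ab — a Bb minor seventh chord.
The lowest note is Ab, the seventh of the chord, so this is third inversion (figured bass 4/2).

Bb minor seventh, third inversion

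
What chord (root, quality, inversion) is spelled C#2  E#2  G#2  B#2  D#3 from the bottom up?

The distinct note names are C#, E#, G#, B#, D#. Stacked in thirds they read C#–E#–G#–B#–D#, which is a major ninth chord on C#.
With the root (C#) in the bass, the chord is in root position.

C# major ninth, root position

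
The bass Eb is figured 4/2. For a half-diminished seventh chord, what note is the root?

The figures 4/2 mean the seventh of the chord is in the bass. If Eb is the seventh of a half-diminished seventh chord, the root is F (chord tones F–Ab–Cb–Eb).

F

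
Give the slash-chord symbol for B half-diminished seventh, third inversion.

Third inversion of B half-diminished seventh has the seventh (A) in the bass. As a slash chord: Bø7/A.

Bø7/A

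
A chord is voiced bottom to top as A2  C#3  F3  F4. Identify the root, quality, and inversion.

F augmented, first inversion

The distinct note names are A, C#, F. Stacked in thirds they read F–A–C#, which is an augmented triad on F.
A is the third of F augmented; third in the bass means first inversion (figured bass 6).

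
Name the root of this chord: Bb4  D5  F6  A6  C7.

The distinct letter names are Bb, D, F, A, C. Arranged as a stack of thirds they read Bb–D–F–A–C, so Bb is the root (a Bb major ninth chord).

Bb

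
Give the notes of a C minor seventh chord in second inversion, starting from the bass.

The chord tones are C–Eb–G–Bb. With the fifth (G) lowest for second inversion: G, Bb, C, Eb.

G, Bb, C, Eb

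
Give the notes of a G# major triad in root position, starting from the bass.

The chord tones are G#–B#–D#. With the root (G#) lowest for root position: G#, B#, D#.

G#, B#, D#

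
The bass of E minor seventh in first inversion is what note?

In first inversion the third is lowest. For E minor seventh (E–G–B–D) that is G.

G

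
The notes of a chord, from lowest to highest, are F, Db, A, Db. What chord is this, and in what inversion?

Db augmented, first inversion

Reducing to letter names: F, Db, A. These stack in thirds as Db–F–A — a Db augmented triad.
The lowest note is F, the third of the chord, so this is first inversion (figured bass 6).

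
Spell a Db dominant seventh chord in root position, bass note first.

Db, F, Ab, Cb

The chord tones are Db–F–Ab–Cb. With the root (Db) lowest for root position: Db, F, Ab, Cb.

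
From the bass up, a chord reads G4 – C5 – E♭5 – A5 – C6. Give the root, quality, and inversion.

The distinct note names are G, C, Eb, A. Stacked in thirds they read A–C–Eb–G, which is a half-diminished seventh chord on A.
The lowest note is G, the seventh of the chord, so this is third inversion (figured bass 4/2).

A half-diminished seventh, third inversion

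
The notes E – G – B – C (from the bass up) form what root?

The distinct letter names are E, G, B, C. Arranged as a stack of thirds they read C–E–G–B, so C is the root (a C major seventh chord).

C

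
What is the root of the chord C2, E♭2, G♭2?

C

Reordering C, Eb, Gb into stacked thirds gives C–Eb–Gb; the bottom of that stack, C, is the root.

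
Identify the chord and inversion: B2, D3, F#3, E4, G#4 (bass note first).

E dominant ninth, second inversion

The distinct note names are B, D, F#, E, G#. Stacked in thirds they read E–G#–B–D–F#, which is a dominant ninth chord on E.
The lowest note is B, the fifth of the chord, so this is second inversion.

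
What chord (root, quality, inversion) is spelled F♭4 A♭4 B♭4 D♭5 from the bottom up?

Bb half-diminished seventh, second inversion

The pitch classes Fb, Ab, Bb, Db arrange in thirds as Bb–Db–Fb–Ab: a Bb half-diminished seventh chord.
Fb is the fifth of Bb half-diminished seventh; fifth in the bass means second inversion (figured bass 4/3).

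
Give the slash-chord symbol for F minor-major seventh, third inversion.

Fm(maj7)/E

Third inversion of F minor-major seventh has the seventh (E) in the bass. As a slash chord: Fm(maj7)/E.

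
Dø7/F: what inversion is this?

first inversion

Dø7/F means D half-diminished seventh with F in the bass. F is the third of D half-diminished seventh (D–F–Ab–C), so this is first inversion.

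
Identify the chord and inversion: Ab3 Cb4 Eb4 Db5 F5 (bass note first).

Reducing to letter names: Ab, Cb, Eb, Db, F. These stack in thirds as Db–F–Ab–Cb–Eb — a Db dominant ninth chord.
The lowest note is Ab, the fifth of the chord, so this is second inversion.

Db dominant ninth, second inversion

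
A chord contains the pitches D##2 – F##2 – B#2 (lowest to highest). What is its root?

Reordering D##, F##, B# into stacked thirds gives B#–D##–F##; the bottom of that stack, B#, is the root.

B#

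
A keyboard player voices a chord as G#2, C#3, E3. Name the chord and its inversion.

The pitch classes G#, C#, E arrange in thirds as C#–E–G#: a C# minor triad.
With the fifth (G#) in the bass, the chord is in second inversion (figured bass 6/4).

C# minor, second inversion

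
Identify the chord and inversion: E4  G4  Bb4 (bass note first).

The distinct note names are E, G, Bb. Stacked in thirds they read E–G–Bb, which is a diminished triad on E.
The lowest note is E, the root of the chord, so this is root position (figured bass 5/3).

E diminished, root position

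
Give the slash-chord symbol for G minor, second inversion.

Second inversion of G minor has the fifth (D) in the bass. As a slash chord: Gm/D.

Gm/D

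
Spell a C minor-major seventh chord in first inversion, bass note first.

Eb, G, B, C

The chord tones are C–Eb–G–B. With the third (Eb) lowest for first inversion: Eb, G, B, C.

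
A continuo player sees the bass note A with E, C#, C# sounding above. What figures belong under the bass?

5/3

The notes A, E, C# stack in thirds as A–C#–E — an A major triad. The bass A is the root, so this is root position: figured 5/3.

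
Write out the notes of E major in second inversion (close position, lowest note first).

E major is E–G#–B. Second inversion puts the fifth (B) in the bass, with the remaining tones above: B, E, G#.

B, E, G#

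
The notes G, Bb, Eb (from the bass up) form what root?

The distinct letter names are G, Bb, Eb. Arranged as a stack of thirds they read Eb–G–Bb, so Eb is the root (an Eb major triad).

Eb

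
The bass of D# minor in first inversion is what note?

D# minor is D#–F#–A#. First inversion places the third in the bass: F#.

F#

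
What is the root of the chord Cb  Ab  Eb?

Ab

Reordering Cb, Ab, Eb into stacked thirds gives Ab–Cb–Eb; the bottom of that stack, Ab, is the root.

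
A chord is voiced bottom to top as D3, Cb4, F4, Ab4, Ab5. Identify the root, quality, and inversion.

The pitch classes D, Cb, F, Ab arrange in thirds as D–F–Ab–Cb: a D diminished seventh chord.
D is the root of D diminished seventh; root in the bass means root position (figured bass 7).

D diminished seventh, root position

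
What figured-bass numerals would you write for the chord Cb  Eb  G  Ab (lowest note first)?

The notes Cb, Eb, G, Ab stack in thirds as Ab–Cb–Eb–G — an Ab minor-major seventh chord. The bass Cb is the third, so this is first inversion: figured 6/5.

6/5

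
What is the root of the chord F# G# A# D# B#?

The distinct letter names are F#, G#, A#, D#, B#. Arranged as a stack of thirds they read G#–B#–D#–F#–A#, so G# is the root (a G# dominant ninth chord).

G#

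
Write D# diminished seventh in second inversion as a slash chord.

Second inversion of D# diminished seventh has the fifth (A) in the bass. As a slash chord: D#dim7/A.

D#dim7/A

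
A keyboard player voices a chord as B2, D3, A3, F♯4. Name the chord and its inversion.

B minor seventh, root position

The pitch classes B, D, A, F# arrange in thirds as B–D–F#–A: a B minor seventh chord.
With the root (B) in the bass, the chord is in root position (figured bass 7).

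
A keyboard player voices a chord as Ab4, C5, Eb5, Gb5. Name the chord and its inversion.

Ab dominant seventh, root position

The distinct note names are Ab, C, Eb, Gb. Stacked in thirds they read Ab–C–Eb–Gb, which is a dominant seventh chord on Ab.
Ab is the root of Ab dominant seventh; root in the bass means root position (figured bass 7).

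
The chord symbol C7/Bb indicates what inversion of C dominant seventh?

third inversion

C7/Bb means C dominant seventh with Bb in the bass. Bb is the seventh of C dominant seventh (C–E–G–Bb), so this is third inversion.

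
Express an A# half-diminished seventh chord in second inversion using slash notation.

Second inversion of A# half-diminished seventh has the fifth (E) in the bass. As a slash chord: A#ø7/E.

A#ø7/E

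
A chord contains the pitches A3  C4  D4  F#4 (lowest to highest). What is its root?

A, C, D, F# are the tones of a D dominant seventh chord (D–F#–A–C), making D the root.

D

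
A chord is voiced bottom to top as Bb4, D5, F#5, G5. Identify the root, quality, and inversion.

G minor-major seventh, first inversion

The distinct note names are Bb, D, F#, G. Stacked in thirds they read G–Bb–D–F#, which is a minor-major seventh chord on G.
The lowest note is Bb, the third of the chord, so this is first inversion (figured bass 6/5).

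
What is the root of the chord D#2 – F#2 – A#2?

The distinct letter names are D#, F#, A#. Arranged as a stack of thirds they read D#–F#–A#, so D# is the root (a D# minor triad).

D#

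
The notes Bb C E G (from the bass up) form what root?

C

Bb, C, E, G are the tones of a C dominant seventh chord (C–E–G–Bb), making C the root.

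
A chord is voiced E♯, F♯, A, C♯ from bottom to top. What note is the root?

The distinct letter names are E#, F#, A, C#. Arranged as a stack of thirds they read F#–A–C#–E#, so F# is the root (an F# minor-major seventh chord).

F#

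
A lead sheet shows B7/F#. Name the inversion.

B7/F# means B dominant seventh with F# in the bass. F# is the fifth of B dominant seventh (B–D#–F#–A), so this is second inversion.

second inversion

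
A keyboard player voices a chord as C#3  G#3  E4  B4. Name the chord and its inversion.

The pitch classes C#, G#, E, B arrange in thirds as C#–E–G#–B: a C# minor seventh chord.
C# is the root of C# minor seventh; root in the bass means root position (figured bass 7).

C# minor seventh, root position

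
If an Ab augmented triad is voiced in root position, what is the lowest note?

Ab

Ab augmented is Ab–C–E. Root position places the root in the bass: Ab.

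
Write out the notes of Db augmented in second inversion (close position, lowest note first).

Db augmented is Db–F–A. Second inversion puts the fifth (A) in the bass, with the remaining tones above: A, Db, F.

A, Db, F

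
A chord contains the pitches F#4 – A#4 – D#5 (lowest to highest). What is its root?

Reordering F#, A#, D# into stacked thirds gives D#–F#–A#; the bottom of that stack, D#, is the root.

D#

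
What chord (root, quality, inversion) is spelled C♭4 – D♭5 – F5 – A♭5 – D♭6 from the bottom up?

Reducing to letter names: Cb, Db, F, Ab. These stack in thirds as Db–F–Ab–Cb — a Db dominant seventh chord.
Cb is the seventh of Db dominant seventh; seventh in the bass means third inversion (figured bass 4/2).

Db dominant seventh, third inversion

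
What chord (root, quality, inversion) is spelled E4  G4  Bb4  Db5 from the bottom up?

The distinct note names are E, G, Bb, Db. Stacked in thirds they read E–G–Bb–Db, which is a diminished seventh chord on E.
With the root (E) in the bass, the chord is in root position (figured bass 7).

E diminished seventh, root position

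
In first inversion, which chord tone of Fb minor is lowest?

The third of Fb minor (Fb–Abb–Cb) is Abb; that is the bass in first inversion.

Abb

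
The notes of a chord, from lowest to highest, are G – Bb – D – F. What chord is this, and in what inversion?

G minor seventh, root position

The distinct note names are G, Bb, D, F. Stacked in thirds they read G–Bb–D–F, which is a minor seventh chord on G.
With the root (G) in the bass, the chord is in root position (figured bass 7).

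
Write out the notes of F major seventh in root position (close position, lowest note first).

F, A, C, E

F major seventh is F–A–C–E. Root position puts the root (F) in the bass, with the remaining tones above: F, A, C, E.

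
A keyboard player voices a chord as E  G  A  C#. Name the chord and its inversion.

The pitch classes E, G, A, C# arrange in thirds as A–C#–E–G: an A dominant seventh chord.
The lowest note is E, the fifth of the chord, so this is second inversion (figured bass 4/3).

A dominant seventh, second inversion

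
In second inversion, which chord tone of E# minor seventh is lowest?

B#

E# minor seventh is E#–G#–B#–D#. Second inversion places the fifth in the bass: B#.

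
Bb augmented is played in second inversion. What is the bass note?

In second inversion the fifth is lowest. For Bb augmented (Bb–D–F#) that is F#.

F#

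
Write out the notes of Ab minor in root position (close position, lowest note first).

The chord tones are Ab–Cb–Eb. With the root (Ab) lowest for root position: Ab, Cb, Eb.

Ab, Cb, Eb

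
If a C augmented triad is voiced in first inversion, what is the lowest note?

E

In first inversion the third is lowest. For C augmented (C–E–G#) that is E.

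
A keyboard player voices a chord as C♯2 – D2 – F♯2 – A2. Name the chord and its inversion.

The distinct note names are C#, D, F#, A. Stacked in thirds they read D–F#–A–C#, which is a major seventh chord on D.
C# is the seventh of D major seventh; seventh in the bass means third inversion (figured bass 4/2).

D major seventh, third inversion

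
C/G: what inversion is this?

second inversion

C/G means C major with G in the bass. G is the fifth of C major (C–E–G), so this is second inversion.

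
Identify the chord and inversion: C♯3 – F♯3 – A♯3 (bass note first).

F# major, second inversion

The distinct note names are C#, F#, A#. Stacked in thirds they read F#–A#–C#, which is a major triad on F#.
C# is the fifth of F# major; fifth in the bass means second inversion (figured bass 6/4).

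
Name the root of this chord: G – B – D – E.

E

The distinct letter names are G, B, D, E. Arranged as a stack of thirds they read E–G–B–D, so E is the root (an E minor seventh chord).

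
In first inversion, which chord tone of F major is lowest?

A

F major is F–A–C. First inversion places the third in the bass: A.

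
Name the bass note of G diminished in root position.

G

In root position the root is lowest. For G diminished (G–Bb–Db) that is G.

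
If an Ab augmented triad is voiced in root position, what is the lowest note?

Ab

The root of Ab augmented (Ab–C–E) is Ab; that is the bass in root position.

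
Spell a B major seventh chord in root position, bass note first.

B, D#, F#, A#

B major seventh is B–D#–F#–A#. Root position puts the root (B) in the bass, with the remaining tones above: B, D#, F#, A#.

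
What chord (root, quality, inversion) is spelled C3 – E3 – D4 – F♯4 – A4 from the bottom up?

The pitch classes C, E, D, F#, A arrange in thirds as D–F#–A–C–E: a D dominant ninth chord.
The lowest note is C, the seventh of the chord, so this is third inversion.

D dominant ninth, third inversion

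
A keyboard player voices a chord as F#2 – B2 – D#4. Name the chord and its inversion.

B major, second inversion

The distinct note names are F#, B, D#. Stacked in thirds they read B–D#–F#, which is a major triad on B.
F# is the fifth of B major; fifth in the bass means second inversion (figured bass 6/4).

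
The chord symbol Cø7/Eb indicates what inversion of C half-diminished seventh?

Cø7/Eb means C half-diminished seventh with Eb in the bass. Eb is the third of C half-diminished seventh (C–Eb–Gb–Bb), so this is first inversion.

first inversion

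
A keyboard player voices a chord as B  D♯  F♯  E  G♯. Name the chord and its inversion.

E major ninth, second inversion

The pitch classes B, D#, F#, E, G# arrange in thirds as E–G#–B–D#–F#: an E major ninth chord.
B is the fifth of E major ninth; fifth in the bass means second inversion.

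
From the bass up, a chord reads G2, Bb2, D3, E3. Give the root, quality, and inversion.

Reducing to letter names: G, Bb, D, E. These stack in thirds as E–G–Bb–D — an E half-diminished seventh chord.
The lowest note is G, the third of the chord, so this is first inversion (figured bass 6/5).

E half-diminished seventh, first inversion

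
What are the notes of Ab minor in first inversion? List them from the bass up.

Cb, Eb, Ab

Spelling Ab minor: Ab–Cb–Eb. In first inversion the third is bass, giving Cb, Eb, Ab from the bottom.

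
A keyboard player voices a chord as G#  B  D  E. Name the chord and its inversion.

The pitch classes G#, B, D, E arrange in thirds as E–G#–B–D: an E dominant seventh chord.
G# is the third of E dominant seventh; third in the bass means first inversion (figured bass 6/5).

E dominant seventh, first inversion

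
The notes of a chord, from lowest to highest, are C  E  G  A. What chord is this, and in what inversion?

A minor seventh, first inversion

The pitch classes C, E, G, A arrange in thirds as A–C–E–G: an A minor seventh chord.
The lowest note is C, the third of the chord, so this is first inversion (figured bass 6/5).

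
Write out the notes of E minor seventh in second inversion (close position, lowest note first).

The chord tones are E–G–B–D. With the fifth (B) lowest for second inversion: B, D, E, G.

B, D, E, G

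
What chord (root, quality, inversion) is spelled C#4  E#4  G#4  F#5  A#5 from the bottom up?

F# major ninth, second inversion

The distinct note names are C#, E#, G#, F#, A#. Stacked in thirds they read F#–A#–C#–E#–G#, which is a major ninth chord on F#.
The lowest note is C#, the fifth of the chord, so this is second inversion.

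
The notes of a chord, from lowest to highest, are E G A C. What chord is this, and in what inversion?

The pitch classes E, G, A, C arrange in thirds as A–C–E–G: an A minor seventh chord.
E is the fifth of A minor seventh; fifth in the bass means second inversion (figured bass 4/3).

A minor seventh, second inversion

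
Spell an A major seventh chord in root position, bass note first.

A major seventh is A–C#–E–G#. Root position puts the root (A) in the bass, with the remaining tones above: A, C#, E, G#.

A, C#, E, G#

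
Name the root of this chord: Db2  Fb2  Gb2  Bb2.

Gb

Reordering Db, Fb, Gb, Bb into stacked thirds gives Gb–Bb–Db–Fb; the bottom of that stack, Gb, is the root.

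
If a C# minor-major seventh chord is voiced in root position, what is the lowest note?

In root position the root is lowest. For C# minor-major seventh (C#–E–G#–B#) that is C#.

C#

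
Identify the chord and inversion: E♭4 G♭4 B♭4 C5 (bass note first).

C half-diminished seventh, first inversion

The pitch classes Eb, Gb, Bb, C arrange in thirds as C–Eb–Gb–Bb: a C half-diminished seventh chord.
Eb is the third of C half-diminished seventh; third in the bass means first inversion (figured bass 6/5).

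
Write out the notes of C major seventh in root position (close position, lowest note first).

C, E, G, B

C major seventh is C–E–G–B. Root position puts the root (C) in the bass, with the remaining tones above: C, E, G, B.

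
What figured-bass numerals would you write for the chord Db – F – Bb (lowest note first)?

6

The notes Db, F, Bb stack in thirds as Bb–Db–F — a Bb minor triad. The bass Db is the third, so this is first inversion: figured 6.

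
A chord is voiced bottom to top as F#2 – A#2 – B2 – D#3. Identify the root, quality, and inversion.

The distinct note names are F#, A#, B, D#. Stacked in thirds they read B–D#–F#–A#, which is a major seventh chord on B.
With the fifth (F#) in the bass, the chord is in second inversion (figured bass 4/3).

B major seventh, second inversion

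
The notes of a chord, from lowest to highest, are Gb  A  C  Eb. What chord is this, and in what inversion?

A diminished seventh, third inversion

Reducing to letter names: Gb, A, C, Eb. These stack in thirds as A–C–Eb–Gb — an A diminished seventh chord.
The lowest note is Gb, the seventh of the chord, so this is third inversion (figured bass 4/2).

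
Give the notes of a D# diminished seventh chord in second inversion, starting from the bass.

A, C, D#, F#

The chord tones are D#–F#–A–C. With the fifth (A) lowest for second inversion: A, C, D#, F#.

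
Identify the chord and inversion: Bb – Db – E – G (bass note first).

E diminished seventh, second inversion

The pitch classes Bb, Db, E, G arrange in thirds as E–G–Bb–Db: an E diminished seventh chord.
With the fifth (Bb) in the bass, the chord is in second inversion (figured bass 4/3).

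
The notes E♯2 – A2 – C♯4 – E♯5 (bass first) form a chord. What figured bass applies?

6/4

The notes E#, A, C# stack in thirds as A–C#–E# — an A augmented triad. The bass E# is the fifth, so this is second inversion: figured 6/4.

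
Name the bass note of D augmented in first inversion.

The third of D augmented (D–F#–A#) is F#; that is the bass in first inversion.

F#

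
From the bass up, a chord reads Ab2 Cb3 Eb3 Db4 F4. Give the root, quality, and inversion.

Db dominant ninth, second inversion

The pitch classes Ab, Cb, Eb, Db, F arrange in thirds as Db–F–Ab–Cb–Eb: a Db dominant ninth chord.
Ab is the fifth of Db dominant ninth; fifth in the bass means second inversion.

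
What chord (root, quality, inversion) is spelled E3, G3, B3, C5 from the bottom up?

C major seventh, first inversion

Reducing to letter names: E, G, B, C. These stack in thirds as C–E–G–B — a C major seventh chord.
With the third (E) in the bass, the chord is in first inversion (figured bass 6/5).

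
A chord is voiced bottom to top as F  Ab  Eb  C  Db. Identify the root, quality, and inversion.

Reducing to letter names: F, Ab, Eb, C, Db. These stack in thirds as Db–F–Ab–C–Eb — a Db major ninth chord.
With the third (F) in the bass, the chord is in first inversion.

Db major ninth, first inversion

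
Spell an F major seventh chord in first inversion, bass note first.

A, C, E, F

The chord tones are F–A–C–E. With the third (A) lowest for first inversion: A, C, E, F.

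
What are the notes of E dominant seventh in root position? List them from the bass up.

E, G#, B, D

The chord tones are E–G#–B–D. With the root (E) lowest for root position: E, G#, B, D.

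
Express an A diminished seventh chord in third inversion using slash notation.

Third inversion of A diminished seventh has the seventh (Gb) in the bass. As a slash chord: Adim7/Gb.

Adim7/Gb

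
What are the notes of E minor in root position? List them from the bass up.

E, G, B

The chord tones are E–G–B. With the root (E) lowest for root position: E, G, B.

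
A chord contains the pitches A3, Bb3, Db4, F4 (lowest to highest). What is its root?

Bb

The distinct letter names are A, Bb, Db, F. Arranged as a stack of thirds they read Bb–Db–F–A, so Bb is the root (a Bb minor-major seventh chord).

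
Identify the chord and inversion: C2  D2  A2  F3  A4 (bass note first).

The distinct note names are C, D, A, F. Stacked in thirds they read D–F–A–C, which is a minor seventh chord on D.
C is the seventh of D minor seventh; seventh in the bass means third inversion (figured bass 4/2).

D minor seventh, third inversion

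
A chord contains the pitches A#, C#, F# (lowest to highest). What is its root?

A#, C#, F# are the tones of an F# major triad (F#–A#–C#), making F# the root.

F#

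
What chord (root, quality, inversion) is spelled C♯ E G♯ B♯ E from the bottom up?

C# minor-major seventh, root position

Reducing to letter names: C#, E, G#, B#. These stack in thirds as C#–E–G#–B# — a C# minor-major seventh chord.
C# is the root of C# minor-major seventh; root in the bass means root position (figured bass 7).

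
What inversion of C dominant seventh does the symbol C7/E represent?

first inversion

C7/E means C dominant seventh with E in the bass. E is the third of C dominant seventh (C–E–G–Bb), so this is first inversion.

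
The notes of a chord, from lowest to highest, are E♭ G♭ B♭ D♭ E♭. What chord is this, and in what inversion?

Eb minor seventh, root position

Reducing to letter names: Eb, Gb, Bb, Db. These stack in thirds as Eb–Gb–Bb–Db — an Eb minor seventh chord.
The lowest note is Eb, the root of the chord, so this is root position (figured bass 7).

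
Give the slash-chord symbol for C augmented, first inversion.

Caug/E

First inversion of C augmented has the third (E) in the bass. As a slash chord: Caug/E.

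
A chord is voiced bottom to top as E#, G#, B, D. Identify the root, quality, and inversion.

E# diminished seventh, root position

Reducing to letter names: E#, G#, B, D. These stack in thirds as E#–G#–B–D — an E# diminished seventh chord.
E# is the root of E# diminished seventh; root in the bass means root position (figured bass 7).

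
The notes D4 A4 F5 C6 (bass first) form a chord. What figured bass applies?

The notes D, A, F, C stack in thirds as D–F–A–C — a D minor seventh chord. The bass D is the root, so this is root position: figured 7.

7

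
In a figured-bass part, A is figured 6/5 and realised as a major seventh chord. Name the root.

F

The figures 6/5 mean the third of the chord is in the bass. If A is the third of a major seventh chord, the root is F (chord tones F–A–C–E).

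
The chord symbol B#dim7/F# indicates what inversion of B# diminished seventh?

second inversion

B#dim7/F# means B# diminished seventh with F# in the bass. F# is the fifth of B# diminished seventh (B#–D#–F#–A), so this is second inversion.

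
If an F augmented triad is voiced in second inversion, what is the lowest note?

C#

F augmented is F–A–C#. Second inversion places the fifth in the bass: C#.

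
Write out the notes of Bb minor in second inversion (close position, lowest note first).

F, Bb, Db

Spelling Bb minor: Bb–Db–F. In second inversion the fifth is bass, giving F, Bb, Db from the bottom.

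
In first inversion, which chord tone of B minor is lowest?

In first inversion the third is lowest. For B minor (B–D–F#) that is D.

D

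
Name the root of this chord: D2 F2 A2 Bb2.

Reordering D, F, A, Bb into stacked thirds gives Bb–D–F–A; the bottom of that stack, Bb, is the root.

Bb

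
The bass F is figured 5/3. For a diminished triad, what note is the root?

The figures 5/3 mean the root of the chord is in the bass. If F is the root of a diminished triad, the root is F (chord tones F–Ab–Cb).

F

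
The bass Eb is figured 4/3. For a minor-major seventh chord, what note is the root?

The figures 4/3 mean the fifth of the chord is in the bass. If Eb is the fifth of a minor-major seventh chord, the root is Ab (chord tones Ab–Cb–Eb–G).

Ab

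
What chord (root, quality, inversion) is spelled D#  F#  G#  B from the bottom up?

G# minor seventh, second inversion

The pitch classes D#, F#, G#, B arrange in thirds as G#–B–D#–F#: a G# minor seventh chord.
With the fifth (D#) in the bass, the chord is in second inversion (figured bass 4/3).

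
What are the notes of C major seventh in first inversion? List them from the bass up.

The chord tones are C–E–G–B. With the third (E) lowest for first inversion: E, G, B, C.

E, G, B, C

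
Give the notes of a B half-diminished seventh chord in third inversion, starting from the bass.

A, B, D, F

Spelling B half-diminished seventh: B–D–F–A. In third inversion the seventh is bass, giving A, B, D, F from the bottom.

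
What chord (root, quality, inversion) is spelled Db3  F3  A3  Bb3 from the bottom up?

Reducing to letter names: Db, F, A, Bb. These stack in thirds as Bb–Db–F–A — a Bb minor-major seventh chord.
The lowest note is Db, the third of the chord, so this is first inversion (figured bass 6/5).

Bb minor-major seventh, first inversion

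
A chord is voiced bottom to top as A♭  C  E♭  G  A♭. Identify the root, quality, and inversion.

Reducing to letter names: Ab, C, Eb, G. These stack in thirds as Ab–C–Eb–G — an Ab major seventh chord.
With the root (Ab) in the bass, the chord is in root position (figured bass 7).

Ab major seventh, root position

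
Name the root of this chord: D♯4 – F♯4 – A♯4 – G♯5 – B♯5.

Reordering D#, F#, A#, G#, B# into stacked thirds gives G#–B#–D#–F#–A#; the bottom of that stack, G#, is the root.

G#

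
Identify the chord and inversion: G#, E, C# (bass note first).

C# minor, second inversion

The distinct note names are G#, E, C#. Stacked in thirds they read C#–E–G#, which is a minor triad on C#.
G# is the fifth of C# minor; fifth in the bass means second inversion (figured bass 6/4).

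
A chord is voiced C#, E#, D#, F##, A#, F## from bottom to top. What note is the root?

D#

C#, E#, D#, F##, A# are the tones of a D# dominant ninth chord (D#–F##–A#–C#–E#), making D# the root.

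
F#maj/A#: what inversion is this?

first inversion

F#maj/A# means F# major with A# in the bass. A# is the third of F# major (F#–A#–C#), so this is first inversion.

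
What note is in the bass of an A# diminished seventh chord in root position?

A#

The root of A# diminished seventh (A#–C#–E–G) is A#; that is the bass in root position.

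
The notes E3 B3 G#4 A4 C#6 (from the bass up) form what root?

A

The distinct letter names are E, B, G#, A, C#. Arranged as a stack of thirds they read A–C#–E–G#–B, so A is the root (an A major ninth chord).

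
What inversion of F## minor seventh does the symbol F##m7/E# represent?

F##m7/E# means F## minor seventh with E# in the bass. E# is the seventh of F## minor seventh (F##–A#–C##–E#), so this is third inversion.

third inversion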